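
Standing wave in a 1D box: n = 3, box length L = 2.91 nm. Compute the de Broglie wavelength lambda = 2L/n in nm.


lambda = 2L / n
= 2 * 2.91 / 3
= 5.82 / 3
= 1.94 nm

1.94


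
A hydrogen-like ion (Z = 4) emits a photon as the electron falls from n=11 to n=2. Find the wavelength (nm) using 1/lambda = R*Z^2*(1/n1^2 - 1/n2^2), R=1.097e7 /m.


1/lambda = R * Z^2 * (1/n1^2 - 1/n2^2)
= 1.097e7 * 4^2 * (1/2^2 - 1/11^2)
= 1.097e7 * 16 * (0.25 - 0.008264)
= 4.2429e+07 /m
lambda = 1 / 4.2429e+07
= 23.5686 nm

23.5686


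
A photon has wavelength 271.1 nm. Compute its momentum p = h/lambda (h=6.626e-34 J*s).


p = h / lambda
= 6.626e-34 / (271.1e-9)
= 6.626e-34 / 2.7110e-07
= 2.4441e-27 kg*m/s

2.4441e-27


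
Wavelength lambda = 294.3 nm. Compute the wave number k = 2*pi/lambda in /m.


k = 2 * pi / lambda
= 6.2832 / (294.3e-9)
= 6.2832 / 2.9430e-07
= 2.1350e+07 /m

2.1350e+07


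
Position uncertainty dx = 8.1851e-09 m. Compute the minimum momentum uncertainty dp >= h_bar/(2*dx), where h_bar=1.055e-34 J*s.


dp = h_bar / (2 * dx)
= 1.055e-34 / (2 * 8.1851e-09)
= 1.055e-34 / 1.6370e-08
= 6.4446e-27 kg*m/s

6.4446e-27


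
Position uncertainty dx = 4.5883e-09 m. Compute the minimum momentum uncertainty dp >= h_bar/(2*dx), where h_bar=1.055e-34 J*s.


dp = h_bar / (2 * dx)
= 1.055e-34 / (2 * 4.5883e-09)
= 1.055e-34 / 9.1766e-09
= 1.1497e-26 kg*m/s

1.1497e-26


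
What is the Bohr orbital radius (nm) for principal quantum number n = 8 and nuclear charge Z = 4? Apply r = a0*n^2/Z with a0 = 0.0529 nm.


r = a0 * n^2 / Z
= 0.0529 * 8^2 / 4
= 0.0529 * 64 / 4
= 0.8464 nm

0.8464


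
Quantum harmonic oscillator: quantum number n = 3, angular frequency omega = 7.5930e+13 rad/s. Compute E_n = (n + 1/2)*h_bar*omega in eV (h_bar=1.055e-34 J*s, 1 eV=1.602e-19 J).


E = (n + 1/2) * h_bar * omega
= (3 + 0.5) * 1.055e-34 * 7.5930e+13
= 3.5 * 8.0106e-21
= 2.8037e-20 J
= 0.175 eV

0.175


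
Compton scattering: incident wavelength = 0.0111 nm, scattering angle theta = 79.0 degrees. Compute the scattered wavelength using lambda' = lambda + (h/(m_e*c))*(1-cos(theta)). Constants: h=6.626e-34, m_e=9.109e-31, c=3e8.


Compton wavelength: h/(m_e*c) = 2.4247e-12 m
d_lambda = 2.4247e-12 * (1 - cos(79.0 deg))
= 2.4247e-12 * 0.809191
= 1.9621e-12 m = 0.001962 nm
lambda' = 0.0111 + 0.001962
= 0.013062 nm

0.013062


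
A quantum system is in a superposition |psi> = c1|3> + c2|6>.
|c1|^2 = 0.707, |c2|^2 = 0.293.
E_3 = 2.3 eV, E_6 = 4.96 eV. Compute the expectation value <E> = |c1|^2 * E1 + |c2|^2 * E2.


<E> = |c1|^2 * E1 + |c2|^2 * E2
= 0.707 * 2.3 + 0.293 * 4.96
= 1.6261 + 1.4533
= 3.0794 eV

3.0794


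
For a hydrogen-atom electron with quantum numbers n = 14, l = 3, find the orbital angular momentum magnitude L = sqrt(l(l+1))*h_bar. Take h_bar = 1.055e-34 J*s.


L = sqrt(l*(l+1)) * h_bar
= sqrt(3 * 4) * 1.055e-34
= sqrt(12) * 1.055e-34
= 3.4641 * 1.055e-34
= 3.6546e-34 J*s

3.6546e-34


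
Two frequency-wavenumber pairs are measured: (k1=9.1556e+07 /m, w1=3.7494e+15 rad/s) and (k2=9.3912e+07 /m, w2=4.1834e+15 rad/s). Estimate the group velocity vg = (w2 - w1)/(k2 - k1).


vg = (w2 - w1) / (k2 - k1)
= (4.1834e+15 - 3.7494e+15) / (9.3912e+07 - 9.1556e+07)
= 4.3400e+14 / 2.3560e+06
= 1.8421e+08 m/s

1.8421e+08


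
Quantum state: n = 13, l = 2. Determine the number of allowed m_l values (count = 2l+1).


m_l ranges from -l to +l in integer steps
So m_l goes from -2 to +2
Count = 2l + 1 = 2*2 + 1
= 5

5


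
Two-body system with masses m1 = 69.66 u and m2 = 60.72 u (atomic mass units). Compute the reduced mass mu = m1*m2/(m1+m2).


mu = m1 * m2 / (m1 + m2)
= 69.66 * 60.72 / (69.66 + 60.72)
= 4229.7552 / 130.38
= 32.4417 u

32.4417


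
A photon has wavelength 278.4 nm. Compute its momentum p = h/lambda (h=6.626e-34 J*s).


p = h / lambda
= 6.626e-34 / (278.4e-9)
= 6.626e-34 / 2.7840e-07
= 2.3800e-27 kg*m/s

2.3800e-27


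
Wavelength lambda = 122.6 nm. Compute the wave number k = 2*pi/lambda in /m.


k = 2 * pi / lambda
= 6.2832 / (122.6e-9)
= 6.2832 / 1.2260e-07
= 5.1249e+07 /m

5.1249e+07


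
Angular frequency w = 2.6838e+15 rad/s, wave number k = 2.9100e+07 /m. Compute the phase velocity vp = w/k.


vp = w / k
= 2.6838e+15 / 2.9100e+07
= 9.2227e+07 m/s

9.2227e+07


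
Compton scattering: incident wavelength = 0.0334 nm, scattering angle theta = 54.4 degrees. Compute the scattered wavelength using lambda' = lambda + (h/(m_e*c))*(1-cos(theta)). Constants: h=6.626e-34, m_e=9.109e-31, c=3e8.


Compton wavelength: h/(m_e*c) = 2.4247e-12 m
d_lambda = 2.4247e-12 * (1 - cos(54.4 deg))
= 2.4247e-12 * 0.417877
= 1.0132e-12 m = 0.001013 nm
lambda' = 0.0334 + 0.001013
= 0.034413 nm

0.034413


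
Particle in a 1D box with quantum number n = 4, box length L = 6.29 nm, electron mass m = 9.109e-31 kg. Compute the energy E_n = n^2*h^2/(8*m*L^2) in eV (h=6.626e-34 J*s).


E = n^2 * h^2 / (8 * m * L^2)
= 4^2 * (6.626e-34)^2 / (8 * 9.109e-31 * (6.29e-9)^2)
= 16 * 4.3904e-67 / (8 * 9.109e-31 * 3.9564e-17)
= 2.4365e-20 J
= 0.1521 eV

0.1521


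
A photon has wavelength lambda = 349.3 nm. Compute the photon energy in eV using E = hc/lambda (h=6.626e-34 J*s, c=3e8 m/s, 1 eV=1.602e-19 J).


E = hc / lambda
= (6.626e-34)(3e8) / (349.3e-9)
= 1.9878e-25 / 3.4930e-07
= 5.6908e-19 J
Converting to eV: 5.6908e-19 / 1.602e-19
= 3.5523 eV

3.5523


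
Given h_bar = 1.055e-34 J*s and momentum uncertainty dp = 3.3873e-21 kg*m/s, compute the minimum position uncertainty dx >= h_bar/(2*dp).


dx = h_bar / (2 * dp)
= 1.055e-34 / (2 * 3.3873e-21)
= 1.055e-34 / 6.7746e-21
= 1.5573e-14 m

1.5573e-14


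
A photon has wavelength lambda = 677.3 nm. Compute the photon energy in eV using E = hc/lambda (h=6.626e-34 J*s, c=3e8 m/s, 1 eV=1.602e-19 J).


E = hc / lambda
= (6.626e-34)(3e8) / (677.3e-9)
= 1.9878e-25 / 6.7730e-07
= 2.9349e-19 J
Converting to eV: 2.9349e-19 / 1.602e-19
= 1.832 eV

1.832


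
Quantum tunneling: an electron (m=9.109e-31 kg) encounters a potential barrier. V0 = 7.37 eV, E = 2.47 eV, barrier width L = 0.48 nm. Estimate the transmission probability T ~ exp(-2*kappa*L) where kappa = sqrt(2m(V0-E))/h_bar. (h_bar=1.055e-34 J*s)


V0 - E = 4.9 eV = 7.8498e-19 J
kappa = sqrt(2 * m * (V0-E)) / h_bar
= sqrt(2 * 9.109e-31 * 7.8498e-19) / 1.055e-34
= 1.1335e+10 /m
2*kappa*L = 2 * 1.1335e+10 * 0.48e-9
= 10.8817
T = exp(-10.8817) = 1.879834e-05

1.879834e-05


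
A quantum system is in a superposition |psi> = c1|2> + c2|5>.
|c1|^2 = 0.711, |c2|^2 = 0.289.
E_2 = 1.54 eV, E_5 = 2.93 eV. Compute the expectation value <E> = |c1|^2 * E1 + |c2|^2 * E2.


<E> = |c1|^2 * E1 + |c2|^2 * E2
= 0.711 * 1.54 + 0.289 * 2.93
= 1.0949 + 0.8468
= 1.9417 eV

1.9417


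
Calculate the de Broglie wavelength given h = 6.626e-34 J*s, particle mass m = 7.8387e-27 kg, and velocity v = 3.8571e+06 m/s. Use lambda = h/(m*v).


lambda = h / (m * v)
= 6.626e-34 / (7.8387e-27 * 3.8571e+06)
= 6.626e-34 / 3.0235e-20
= 2.1915e-14 m

2.1915e-14


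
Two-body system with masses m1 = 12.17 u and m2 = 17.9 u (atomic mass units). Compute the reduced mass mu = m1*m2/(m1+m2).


mu = m1 * m2 / (m1 + m2)
= 12.17 * 17.9 / (12.17 + 17.9)
= 217.843 / 30.07
= 7.2445 u

7.2445


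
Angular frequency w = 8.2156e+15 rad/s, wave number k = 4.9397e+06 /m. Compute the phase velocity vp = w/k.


vp = w / k
= 8.2156e+15 / 4.9397e+06
= 1.6632e+09 m/s

1.6632e+09


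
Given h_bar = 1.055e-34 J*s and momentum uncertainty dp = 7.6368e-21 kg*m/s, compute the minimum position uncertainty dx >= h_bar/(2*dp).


dx = h_bar / (2 * dp)
= 1.055e-34 / (2 * 7.6368e-21)
= 1.055e-34 / 1.5274e-20
= 6.9073e-15 m

6.9073e-15


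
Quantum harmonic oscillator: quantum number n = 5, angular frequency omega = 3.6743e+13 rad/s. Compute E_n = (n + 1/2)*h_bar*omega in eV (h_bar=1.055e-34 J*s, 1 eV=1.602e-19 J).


E = (n + 1/2) * h_bar * omega
= (5 + 0.5) * 1.055e-34 * 3.6743e+13
= 5.5 * 3.8764e-21
= 2.1320e-20 J
= 0.1331 eV

0.1331


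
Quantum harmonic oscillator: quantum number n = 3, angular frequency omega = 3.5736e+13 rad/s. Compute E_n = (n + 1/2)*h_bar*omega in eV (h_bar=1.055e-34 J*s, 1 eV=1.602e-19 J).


E = (n + 1/2) * h_bar * omega
= (3 + 0.5) * 1.055e-34 * 3.5736e+13
= 3.5 * 3.7701e-21
= 1.3196e-20 J
= 0.0824 eV

0.0824


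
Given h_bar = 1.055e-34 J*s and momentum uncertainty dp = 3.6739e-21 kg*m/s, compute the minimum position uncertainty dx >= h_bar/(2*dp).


dx = h_bar / (2 * dp)
= 1.055e-34 / (2 * 3.6739e-21)
= 1.055e-34 / 7.3478e-21
= 1.4358e-14 m

1.4358e-14


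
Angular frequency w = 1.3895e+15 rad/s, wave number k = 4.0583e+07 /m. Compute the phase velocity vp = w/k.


vp = w / k
= 1.3895e+15 / 4.0583e+07
= 3.4238e+07 m/s

3.4238e+07


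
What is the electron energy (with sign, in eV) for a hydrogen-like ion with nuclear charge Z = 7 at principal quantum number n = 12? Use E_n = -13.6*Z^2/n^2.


E_n = -13.6 * Z^2 / n^2
= -13.6 * 7^2 / 12^2
= -13.6 * 49 / 144
= -4.6278 eV

-4.6278


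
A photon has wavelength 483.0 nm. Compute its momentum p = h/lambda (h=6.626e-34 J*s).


p = h / lambda
= 6.626e-34 / (483.0e-9)
= 6.626e-34 / 4.8300e-07
= 1.3718e-27 kg*m/s

1.3718e-27


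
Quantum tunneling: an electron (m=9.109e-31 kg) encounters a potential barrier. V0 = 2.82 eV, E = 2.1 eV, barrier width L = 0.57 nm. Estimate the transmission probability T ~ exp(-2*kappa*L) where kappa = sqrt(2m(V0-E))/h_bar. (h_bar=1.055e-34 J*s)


V0 - E = 0.72 eV = 1.1534e-19 J
kappa = sqrt(2 * m * (V0-E)) / h_bar
= sqrt(2 * 9.109e-31 * 1.1534e-19) / 1.055e-34
= 4.3451e+09 /m
2*kappa*L = 2 * 4.3451e+09 * 0.57e-9
= 4.9534
T = exp(-4.9534) = 7.059620e-03

7.059620e-03


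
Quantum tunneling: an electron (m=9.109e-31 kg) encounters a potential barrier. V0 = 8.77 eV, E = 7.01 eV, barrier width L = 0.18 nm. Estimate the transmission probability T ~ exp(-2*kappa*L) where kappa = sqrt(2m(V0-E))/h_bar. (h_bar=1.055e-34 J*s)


V0 - E = 1.76 eV = 2.8195e-19 J
kappa = sqrt(2 * m * (V0-E)) / h_bar
= sqrt(2 * 9.109e-31 * 2.8195e-19) / 1.055e-34
= 6.7934e+09 /m
2*kappa*L = 2 * 6.7934e+09 * 0.18e-9
= 2.4456
T = exp(-2.4456) = 8.667287e-02

8.667287e-02


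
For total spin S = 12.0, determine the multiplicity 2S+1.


Spin multiplicity = 2S + 1
= 2 * 12.0 + 1
= 24.0 + 1
= 25

25


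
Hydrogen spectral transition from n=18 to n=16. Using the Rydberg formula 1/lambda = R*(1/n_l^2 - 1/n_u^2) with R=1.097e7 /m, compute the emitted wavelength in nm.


1/lambda = R * (1/n_l^2 - 1/n_u^2)
= 1.097e7 * (1/16^2 - 1/18^2)
= 1.097e7 * (0.003906 - 0.003086)
= 1.097e7 * 0.00082
= 8.9935e+03 /m
lambda = 1 / 8.9935e+03 = 111190.9486 nm

111190.9486


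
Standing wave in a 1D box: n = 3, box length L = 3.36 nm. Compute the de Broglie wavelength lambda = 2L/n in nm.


lambda = 2L / n
= 2 * 3.36 / 3
= 6.72 / 3
= 2.24 nm

2.24


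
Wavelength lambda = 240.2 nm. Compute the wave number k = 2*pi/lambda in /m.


k = 2 * pi / lambda
= 6.2832 / (240.2e-9)
= 6.2832 / 2.4020e-07
= 2.6158e+07 /m

2.6158e+07


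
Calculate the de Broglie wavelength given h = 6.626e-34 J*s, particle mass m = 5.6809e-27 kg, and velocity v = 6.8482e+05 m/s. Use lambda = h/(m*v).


lambda = h / (m * v)
= 6.626e-34 / (5.6809e-27 * 6.8482e+05)
= 6.626e-34 / 3.8904e-21
= 1.7032e-13 m

1.7032e-13


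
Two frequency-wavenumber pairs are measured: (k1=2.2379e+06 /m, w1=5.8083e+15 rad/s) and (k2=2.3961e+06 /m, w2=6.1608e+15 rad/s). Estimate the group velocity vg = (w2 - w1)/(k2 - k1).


vg = (w2 - w1) / (k2 - k1)
= (6.1608e+15 - 5.8083e+15) / (2.3961e+06 - 2.2379e+06)
= 3.5250e+14 / 1.5820e+05
= 2.2282e+09 m/s

2.2282e+09


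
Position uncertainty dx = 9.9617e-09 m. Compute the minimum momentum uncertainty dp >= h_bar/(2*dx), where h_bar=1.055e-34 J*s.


dp = h_bar / (2 * dx)
= 1.055e-34 / (2 * 9.9617e-09)
= 1.055e-34 / 1.9923e-08
= 5.2953e-27 kg*m/s

5.2953e-27


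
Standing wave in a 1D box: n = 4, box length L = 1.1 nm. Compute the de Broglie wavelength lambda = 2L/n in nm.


lambda = 2L / n
= 2 * 1.1 / 4
= 2.2 / 4
= 0.55 nm

0.55


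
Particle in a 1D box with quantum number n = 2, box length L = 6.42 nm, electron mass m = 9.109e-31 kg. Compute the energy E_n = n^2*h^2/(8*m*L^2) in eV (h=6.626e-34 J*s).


E = n^2 * h^2 / (8 * m * L^2)
= 2^2 * (6.626e-34)^2 / (8 * 9.109e-31 * (6.42e-9)^2)
= 4 * 4.3904e-67 / (8 * 9.109e-31 * 4.1216e-17)
= 5.8470e-21 J
= 0.0365 eV

0.0365


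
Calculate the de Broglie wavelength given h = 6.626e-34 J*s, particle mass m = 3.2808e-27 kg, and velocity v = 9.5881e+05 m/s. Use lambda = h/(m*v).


lambda = h / (m * v)
= 6.626e-34 / (3.2808e-27 * 9.5881e+05)
= 6.626e-34 / 3.1457e-21
= 2.1064e-13 m

2.1064e-13


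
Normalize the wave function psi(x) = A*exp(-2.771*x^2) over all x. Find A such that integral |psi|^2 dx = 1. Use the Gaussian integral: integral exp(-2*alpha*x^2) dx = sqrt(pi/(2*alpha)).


integral |psi|^2 dx = A^2 * sqrt(pi/(2*alpha)) = 1
A^2 = sqrt(2*alpha/pi)
= sqrt(2 * 2.771 / pi)
= 1.328184
A = sqrt(1.328184)
= 1.1525

1.1525


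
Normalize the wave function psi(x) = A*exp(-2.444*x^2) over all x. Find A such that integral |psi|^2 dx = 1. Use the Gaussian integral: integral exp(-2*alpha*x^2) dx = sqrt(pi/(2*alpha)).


integral |psi|^2 dx = A^2 * sqrt(pi/(2*alpha)) = 1
A^2 = sqrt(2*alpha/pi)
= sqrt(2 * 2.444 / pi)
= 1.247357
A = sqrt(1.247357)
= 1.1169

1.1169


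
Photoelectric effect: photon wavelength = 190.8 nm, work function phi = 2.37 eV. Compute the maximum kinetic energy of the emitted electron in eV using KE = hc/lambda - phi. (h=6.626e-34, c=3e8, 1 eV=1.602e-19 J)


E_photon = hc / lambda
= (6.626e-34)(3e8) / (190.8e-9)
= 1.0418e-18 J
= 6.5033 eV
KE = E_photon - phi
= 6.5033 - 2.37
= 4.1333 eV

4.1333


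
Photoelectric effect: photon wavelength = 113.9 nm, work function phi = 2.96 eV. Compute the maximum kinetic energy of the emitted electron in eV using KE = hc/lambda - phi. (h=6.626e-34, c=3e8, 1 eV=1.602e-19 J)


E_photon = hc / lambda
= (6.626e-34)(3e8) / (113.9e-9)
= 1.7452e-18 J
= 10.894 eV
KE = E_photon - phi
= 10.894 - 2.96
= 7.934 eV

7.934


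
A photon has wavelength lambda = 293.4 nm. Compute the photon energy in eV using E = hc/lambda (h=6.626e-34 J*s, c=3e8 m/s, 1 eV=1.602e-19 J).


E = hc / lambda
= (6.626e-34)(3e8) / (293.4e-9)
= 1.9878e-25 / 2.9340e-07
= 6.7751e-19 J
Converting to eV: 6.7751e-19 / 1.602e-19
= 4.2291 eV

4.2291


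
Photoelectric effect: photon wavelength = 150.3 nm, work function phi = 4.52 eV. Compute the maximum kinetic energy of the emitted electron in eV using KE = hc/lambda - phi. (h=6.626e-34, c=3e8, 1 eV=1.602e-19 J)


E_photon = hc / lambda
= (6.626e-34)(3e8) / (150.3e-9)
= 1.3226e-18 J
= 8.2556 eV
KE = E_photon - phi
= 8.2556 - 4.52
= 3.7356 eV

3.7356


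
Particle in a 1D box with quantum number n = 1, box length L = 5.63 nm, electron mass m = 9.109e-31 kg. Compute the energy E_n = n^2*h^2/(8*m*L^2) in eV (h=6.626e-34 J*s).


E = n^2 * h^2 / (8 * m * L^2)
= 1^2 * (6.626e-34)^2 / (8 * 9.109e-31 * (5.63e-9)^2)
= 1 * 4.3904e-67 / (8 * 9.109e-31 * 3.1697e-17)
= 1.9008e-21 J
= 0.0119 eV

0.0119


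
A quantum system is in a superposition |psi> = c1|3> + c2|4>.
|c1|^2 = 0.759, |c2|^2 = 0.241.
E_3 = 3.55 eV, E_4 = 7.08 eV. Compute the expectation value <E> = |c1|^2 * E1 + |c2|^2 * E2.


<E> = |c1|^2 * E1 + |c2|^2 * E2
= 0.759 * 3.55 + 0.241 * 7.08
= 2.6944 + 1.7063
= 4.4007 eV

4.4007


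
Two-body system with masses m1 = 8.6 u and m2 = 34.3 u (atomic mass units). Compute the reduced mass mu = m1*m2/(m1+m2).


mu = m1 * m2 / (m1 + m2)
= 8.6 * 34.3 / (8.6 + 34.3)
= 294.98 / 42.9
= 6.876 u

6.876


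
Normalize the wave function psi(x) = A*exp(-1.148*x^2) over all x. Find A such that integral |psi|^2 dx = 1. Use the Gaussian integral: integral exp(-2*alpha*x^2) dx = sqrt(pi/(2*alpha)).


integral |psi|^2 dx = A^2 * sqrt(pi/(2*alpha)) = 1
A^2 = sqrt(2*alpha/pi)
= sqrt(2 * 1.148 / pi)
= 0.854892
A = sqrt(0.854892)
= 0.9246

0.9246


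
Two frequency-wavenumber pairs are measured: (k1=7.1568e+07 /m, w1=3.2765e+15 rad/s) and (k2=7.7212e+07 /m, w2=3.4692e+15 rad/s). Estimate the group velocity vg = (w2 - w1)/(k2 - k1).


vg = (w2 - w1) / (k2 - k1)
= (3.4692e+15 - 3.2765e+15) / (7.7212e+07 - 7.1568e+07)
= 1.9270e+14 / 5.6440e+06
= 3.4142e+07 m/s

3.4142e+07


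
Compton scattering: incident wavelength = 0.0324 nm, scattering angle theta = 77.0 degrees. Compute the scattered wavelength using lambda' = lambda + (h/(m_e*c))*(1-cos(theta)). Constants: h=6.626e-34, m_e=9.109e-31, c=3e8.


Compton wavelength: h/(m_e*c) = 2.4247e-12 m
d_lambda = 2.4247e-12 * (1 - cos(77.0 deg))
= 2.4247e-12 * 0.775049
= 1.8793e-12 m = 0.001879 nm
lambda' = 0.0324 + 0.001879
= 0.034279 nm

0.034279


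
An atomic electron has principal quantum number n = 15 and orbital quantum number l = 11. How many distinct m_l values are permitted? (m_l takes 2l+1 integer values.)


m_l ranges from -l to +l in integer steps
So m_l goes from -11 to +11
Count = 2l + 1 = 2*11 + 1
= 23

23


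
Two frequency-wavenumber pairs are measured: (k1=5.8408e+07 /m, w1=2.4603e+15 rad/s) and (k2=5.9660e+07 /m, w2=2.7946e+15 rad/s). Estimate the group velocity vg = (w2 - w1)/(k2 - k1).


vg = (w2 - w1) / (k2 - k1)
= (2.7946e+15 - 2.4603e+15) / (5.9660e+07 - 5.8408e+07)
= 3.3430e+14 / 1.2520e+06
= 2.6701e+08 m/s

2.6701e+08


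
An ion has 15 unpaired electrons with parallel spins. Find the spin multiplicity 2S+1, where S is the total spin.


Total spin S = N * (1/2) = 15 * 0.5 = 7.5
Spin multiplicity = 2S + 1
= 2 * 7.5 + 1
= 16

16


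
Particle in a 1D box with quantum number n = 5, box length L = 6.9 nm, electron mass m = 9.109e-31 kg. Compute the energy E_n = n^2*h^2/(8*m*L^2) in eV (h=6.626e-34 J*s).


E = n^2 * h^2 / (8 * m * L^2)
= 5^2 * (6.626e-34)^2 / (8 * 9.109e-31 * (6.9e-9)^2)
= 25 * 4.3904e-67 / (8 * 9.109e-31 * 4.7610e-17)
= 3.1636e-20 J
= 0.1975 eV

0.1975


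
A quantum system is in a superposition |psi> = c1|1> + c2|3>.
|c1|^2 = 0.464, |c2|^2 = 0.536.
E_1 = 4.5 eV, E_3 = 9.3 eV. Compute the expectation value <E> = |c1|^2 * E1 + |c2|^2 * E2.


<E> = |c1|^2 * E1 + |c2|^2 * E2
= 0.464 * 4.5 + 0.536 * 9.3
= 2.088 + 4.9848
= 7.0728 eV

7.0728


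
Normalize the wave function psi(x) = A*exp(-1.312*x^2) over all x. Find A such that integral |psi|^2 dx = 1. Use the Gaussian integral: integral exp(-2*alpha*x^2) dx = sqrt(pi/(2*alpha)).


integral |psi|^2 dx = A^2 * sqrt(pi/(2*alpha)) = 1
A^2 = sqrt(2*alpha/pi)
= sqrt(2 * 1.312 / pi)
= 0.913917
A = sqrt(0.913917)
= 0.956

0.956


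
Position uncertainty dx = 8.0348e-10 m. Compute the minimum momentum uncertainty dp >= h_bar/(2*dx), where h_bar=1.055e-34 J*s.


dp = h_bar / (2 * dx)
= 1.055e-34 / (2 * 8.0348e-10)
= 1.055e-34 / 1.6070e-09
= 6.5652e-26 kg*m/s

6.5652e-26


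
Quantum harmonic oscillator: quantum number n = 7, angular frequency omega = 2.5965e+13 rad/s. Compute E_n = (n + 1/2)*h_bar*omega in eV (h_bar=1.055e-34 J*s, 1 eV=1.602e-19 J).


E = (n + 1/2) * h_bar * omega
= (7 + 0.5) * 1.055e-34 * 2.5965e+13
= 7.5 * 2.7393e-21
= 2.0545e-20 J
= 0.1282 eV

0.1282


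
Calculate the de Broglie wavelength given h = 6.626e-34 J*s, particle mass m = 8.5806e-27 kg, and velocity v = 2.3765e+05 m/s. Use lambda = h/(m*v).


lambda = h / (m * v)
= 6.626e-34 / (8.5806e-27 * 2.3765e+05)
= 6.626e-34 / 2.0392e-21
= 3.2493e-13 m

3.2493e-13


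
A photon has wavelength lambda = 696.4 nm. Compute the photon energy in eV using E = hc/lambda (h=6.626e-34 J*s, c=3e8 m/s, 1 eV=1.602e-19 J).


E = hc / lambda
= (6.626e-34)(3e8) / (696.4e-9)
= 1.9878e-25 / 6.9640e-07
= 2.8544e-19 J
Converting to eV: 2.8544e-19 / 1.602e-19
= 1.7818 eV

1.7818


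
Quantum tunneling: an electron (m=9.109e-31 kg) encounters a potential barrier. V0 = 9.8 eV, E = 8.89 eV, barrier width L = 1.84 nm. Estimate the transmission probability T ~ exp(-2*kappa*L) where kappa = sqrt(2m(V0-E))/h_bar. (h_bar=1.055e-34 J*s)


V0 - E = 0.91 eV = 1.4578e-19 J
kappa = sqrt(2 * m * (V0-E)) / h_bar
= sqrt(2 * 9.109e-31 * 1.4578e-19) / 1.055e-34
= 4.8848e+09 /m
2*kappa*L = 2 * 4.8848e+09 * 1.84e-9
= 17.9762
T = exp(-17.9762) = 1.559695e-08

1.559695e-08


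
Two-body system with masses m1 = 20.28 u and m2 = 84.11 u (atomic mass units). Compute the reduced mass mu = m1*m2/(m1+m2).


mu = m1 * m2 / (m1 + m2)
= 20.28 * 84.11 / (20.28 + 84.11)
= 1705.7508 / 104.39
= 16.3402 u

16.3402


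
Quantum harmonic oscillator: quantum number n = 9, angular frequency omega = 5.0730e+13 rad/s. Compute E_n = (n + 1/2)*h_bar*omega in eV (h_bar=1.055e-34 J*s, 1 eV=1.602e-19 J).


E = (n + 1/2) * h_bar * omega
= (9 + 0.5) * 1.055e-34 * 5.0730e+13
= 9.5 * 5.3520e-21
= 5.0844e-20 J
= 0.3174 eV

0.3174


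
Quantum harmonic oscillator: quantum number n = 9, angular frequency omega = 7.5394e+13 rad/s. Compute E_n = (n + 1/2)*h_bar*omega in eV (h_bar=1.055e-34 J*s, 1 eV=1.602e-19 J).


E = (n + 1/2) * h_bar * omega
= (9 + 0.5) * 1.055e-34 * 7.5394e+13
= 9.5 * 7.9541e-21
= 7.5564e-20 J
= 0.4717 eV

0.4717


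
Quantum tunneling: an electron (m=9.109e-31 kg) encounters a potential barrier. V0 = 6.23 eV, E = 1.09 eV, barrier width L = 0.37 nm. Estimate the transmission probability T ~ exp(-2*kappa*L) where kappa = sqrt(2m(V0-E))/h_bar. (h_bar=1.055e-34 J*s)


V0 - E = 5.14 eV = 8.2343e-19 J
kappa = sqrt(2 * m * (V0-E)) / h_bar
= sqrt(2 * 9.109e-31 * 8.2343e-19) / 1.055e-34
= 1.1609e+10 /m
2*kappa*L = 2 * 1.1609e+10 * 0.37e-9
= 8.591
T = exp(-8.591) = 1.857750e-04

1.857750e-04


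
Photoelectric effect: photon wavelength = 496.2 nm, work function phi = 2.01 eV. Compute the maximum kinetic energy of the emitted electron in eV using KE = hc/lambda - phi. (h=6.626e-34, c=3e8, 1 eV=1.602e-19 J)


E_photon = hc / lambda
= (6.626e-34)(3e8) / (496.2e-9)
= 4.0060e-19 J
= 2.5007 eV
KE = E_photon - phi
= 2.5007 - 2.01
= 0.4907 eV

0.4907


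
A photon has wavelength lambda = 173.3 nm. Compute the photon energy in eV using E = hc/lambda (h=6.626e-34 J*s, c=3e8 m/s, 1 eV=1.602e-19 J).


E = hc / lambda
= (6.626e-34)(3e8) / (173.3e-9)
= 1.9878e-25 / 1.7330e-07
= 1.1470e-18 J
Converting to eV: 1.1470e-18 / 1.602e-19
= 7.16 eV

7.16


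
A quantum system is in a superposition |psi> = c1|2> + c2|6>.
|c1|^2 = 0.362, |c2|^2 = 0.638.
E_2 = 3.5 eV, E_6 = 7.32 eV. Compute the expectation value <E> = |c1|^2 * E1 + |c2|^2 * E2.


<E> = |c1|^2 * E1 + |c2|^2 * E2
= 0.362 * 3.5 + 0.638 * 7.32
= 1.267 + 4.6702
= 5.9372 eV

5.9372


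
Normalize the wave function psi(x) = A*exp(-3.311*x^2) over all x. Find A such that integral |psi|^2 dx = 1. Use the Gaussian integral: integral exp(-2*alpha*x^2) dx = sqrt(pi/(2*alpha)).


integral |psi|^2 dx = A^2 * sqrt(pi/(2*alpha)) = 1
A^2 = sqrt(2*alpha/pi)
= sqrt(2 * 3.311 / pi)
= 1.451843
A = sqrt(1.451843)
= 1.2049

1.2049


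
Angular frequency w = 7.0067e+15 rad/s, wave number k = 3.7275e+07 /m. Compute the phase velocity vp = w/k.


vp = w / k
= 7.0067e+15 / 3.7275e+07
= 1.8797e+08 m/s

1.8797e+08


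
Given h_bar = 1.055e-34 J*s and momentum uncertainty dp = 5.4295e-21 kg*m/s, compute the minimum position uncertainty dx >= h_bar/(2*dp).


dx = h_bar / (2 * dp)
= 1.055e-34 / (2 * 5.4295e-21)
= 1.055e-34 / 1.0859e-20
= 9.7154e-15 m

9.7154e-15


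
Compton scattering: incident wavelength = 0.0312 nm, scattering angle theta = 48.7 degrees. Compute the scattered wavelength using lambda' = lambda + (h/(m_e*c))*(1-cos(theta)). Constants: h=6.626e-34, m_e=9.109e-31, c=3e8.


Compton wavelength: h/(m_e*c) = 2.4247e-12 m
d_lambda = 2.4247e-12 * (1 - cos(48.7 deg))
= 2.4247e-12 * 0.339998
= 8.2440e-13 m = 0.000824 nm
lambda' = 0.0312 + 0.000824
= 0.032024 nm

0.032024


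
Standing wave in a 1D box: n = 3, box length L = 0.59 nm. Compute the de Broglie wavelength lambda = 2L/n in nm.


lambda = 2L / n
= 2 * 0.59 / 3
= 1.18 / 3
= 0.3933 nm

0.3933


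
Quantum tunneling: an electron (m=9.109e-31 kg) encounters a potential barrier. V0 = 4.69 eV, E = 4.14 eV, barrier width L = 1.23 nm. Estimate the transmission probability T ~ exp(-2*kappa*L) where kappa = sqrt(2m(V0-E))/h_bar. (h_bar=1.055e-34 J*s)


V0 - E = 0.55 eV = 8.8110e-20 J
kappa = sqrt(2 * m * (V0-E)) / h_bar
= sqrt(2 * 9.109e-31 * 8.8110e-20) / 1.055e-34
= 3.7976e+09 /m
2*kappa*L = 2 * 3.7976e+09 * 1.23e-9
= 9.3421
T = exp(-9.3421) = 8.765312e-05

8.765312e-05


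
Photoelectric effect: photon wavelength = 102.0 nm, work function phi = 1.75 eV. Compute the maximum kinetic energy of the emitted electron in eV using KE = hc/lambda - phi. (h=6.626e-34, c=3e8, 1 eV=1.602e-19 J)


E_photon = hc / lambda
= (6.626e-34)(3e8) / (102.0e-9)
= 1.9488e-18 J
= 12.1649 eV
KE = E_photon - phi
= 12.1649 - 1.75
= 10.4149 eV

10.4149


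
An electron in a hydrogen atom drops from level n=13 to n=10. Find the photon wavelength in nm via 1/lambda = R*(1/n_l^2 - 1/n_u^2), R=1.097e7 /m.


1/lambda = R * (1/n_l^2 - 1/n_u^2)
= 1.097e7 * (1/10^2 - 1/13^2)
= 1.097e7 * (0.01 - 0.005917)
= 1.097e7 * 0.004083
= 4.4789e+04 /m
lambda = 1 / 4.4789e+04 = 22327.0316 nm

22327.0316


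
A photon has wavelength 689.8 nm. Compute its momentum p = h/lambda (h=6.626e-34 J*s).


p = h / lambda
= 6.626e-34 / (689.8e-9)
= 6.626e-34 / 6.8980e-07
= 9.6057e-28 kg*m/s

9.6057e-28


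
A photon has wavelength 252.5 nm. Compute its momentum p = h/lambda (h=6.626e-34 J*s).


p = h / lambda
= 6.626e-34 / (252.5e-9)
= 6.626e-34 / 2.5250e-07
= 2.6242e-27 kg*m/s

2.6242e-27


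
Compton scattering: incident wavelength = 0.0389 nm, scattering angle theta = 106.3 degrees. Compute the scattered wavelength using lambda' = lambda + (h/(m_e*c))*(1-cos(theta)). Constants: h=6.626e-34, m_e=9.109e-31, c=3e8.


Compton wavelength: h/(m_e*c) = 2.4247e-12 m
d_lambda = 2.4247e-12 * (1 - cos(106.3 deg))
= 2.4247e-12 * 1.280667
= 3.1052e-12 m = 0.003105 nm
lambda' = 0.0389 + 0.003105
= 0.042005 nm

0.042005


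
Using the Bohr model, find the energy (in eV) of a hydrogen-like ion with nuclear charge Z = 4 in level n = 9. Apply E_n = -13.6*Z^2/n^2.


E_n = -13.6 * Z^2 / n^2
= -13.6 * 4^2 / 9^2
= -13.6 * 16 / 81
= -2.6864 eV

-2.6864


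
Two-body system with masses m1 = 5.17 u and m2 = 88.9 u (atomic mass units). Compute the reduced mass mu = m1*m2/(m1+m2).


mu = m1 * m2 / (m1 + m2)
= 5.17 * 88.9 / (5.17 + 88.9)
= 459.613 / 94.07
= 4.8859 u

4.8859


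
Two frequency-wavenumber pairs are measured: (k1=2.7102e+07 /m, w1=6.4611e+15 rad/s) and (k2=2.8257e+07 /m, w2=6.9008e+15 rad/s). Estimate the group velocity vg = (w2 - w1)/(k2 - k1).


vg = (w2 - w1) / (k2 - k1)
= (6.9008e+15 - 6.4611e+15) / (2.8257e+07 - 2.7102e+07)
= 4.3970e+14 / 1.1550e+06
= 3.8069e+08 m/s

3.8069e+08


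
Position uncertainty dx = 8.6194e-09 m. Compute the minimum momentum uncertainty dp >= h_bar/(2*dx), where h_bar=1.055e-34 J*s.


dp = h_bar / (2 * dx)
= 1.055e-34 / (2 * 8.6194e-09)
= 1.055e-34 / 1.7239e-08
= 6.1199e-27 kg*m/s

6.1199e-27


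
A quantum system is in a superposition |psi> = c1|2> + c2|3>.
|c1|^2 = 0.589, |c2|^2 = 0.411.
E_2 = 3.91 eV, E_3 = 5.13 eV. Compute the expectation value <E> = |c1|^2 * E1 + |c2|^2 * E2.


<E> = |c1|^2 * E1 + |c2|^2 * E2
= 0.589 * 3.91 + 0.411 * 5.13
= 2.303 + 2.1084
= 4.4114 eV

4.4114


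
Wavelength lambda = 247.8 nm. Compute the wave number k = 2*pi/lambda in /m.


k = 2 * pi / lambda
= 6.2832 / (247.8e-9)
= 6.2832 / 2.4780e-07
= 2.5356e+07 /m

2.5356e+07


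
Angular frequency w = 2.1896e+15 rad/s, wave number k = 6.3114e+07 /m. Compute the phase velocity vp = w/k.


vp = w / k
= 2.1896e+15 / 6.3114e+07
= 3.4693e+07 m/s

3.4693e+07


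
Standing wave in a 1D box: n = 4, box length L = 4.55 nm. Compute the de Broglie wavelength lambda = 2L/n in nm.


lambda = 2L / n
= 2 * 4.55 / 4
= 9.1 / 4
= 2.275 nm

2.275


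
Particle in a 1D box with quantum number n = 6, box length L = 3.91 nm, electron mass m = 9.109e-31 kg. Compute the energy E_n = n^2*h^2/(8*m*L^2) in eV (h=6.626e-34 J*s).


E = n^2 * h^2 / (8 * m * L^2)
= 6^2 * (6.626e-34)^2 / (8 * 9.109e-31 * (3.91e-9)^2)
= 36 * 4.3904e-67 / (8 * 9.109e-31 * 1.5288e-17)
= 1.4187e-19 J
= 0.8856 eV

0.8856


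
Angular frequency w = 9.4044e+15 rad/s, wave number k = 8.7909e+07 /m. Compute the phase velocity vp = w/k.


vp = w / k
= 9.4044e+15 / 8.7909e+07
= 1.0698e+08 m/s

1.0698e+08


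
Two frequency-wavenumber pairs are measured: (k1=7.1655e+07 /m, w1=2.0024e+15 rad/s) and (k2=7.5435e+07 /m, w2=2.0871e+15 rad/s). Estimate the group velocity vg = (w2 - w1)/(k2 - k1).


vg = (w2 - w1) / (k2 - k1)
= (2.0871e+15 - 2.0024e+15) / (7.5435e+07 - 7.1655e+07)
= 8.4700e+13 / 3.7800e+06
= 2.2407e+07 m/s

2.2407e+07


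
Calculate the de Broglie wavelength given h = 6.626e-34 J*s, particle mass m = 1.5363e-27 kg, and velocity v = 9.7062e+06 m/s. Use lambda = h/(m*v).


lambda = h / (m * v)
= 6.626e-34 / (1.5363e-27 * 9.7062e+06)
= 6.626e-34 / 1.4912e-20
= 4.4435e-14 m

4.4435e-14


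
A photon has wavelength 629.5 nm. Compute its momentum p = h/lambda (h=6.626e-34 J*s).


p = h / lambda
= 6.626e-34 / (629.5e-9)
= 6.626e-34 / 6.2950e-07
= 1.0526e-27 kg*m/s

1.0526e-27


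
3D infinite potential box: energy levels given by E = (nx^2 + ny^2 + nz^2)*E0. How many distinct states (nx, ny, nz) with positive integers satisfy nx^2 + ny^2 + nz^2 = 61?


Enumerate all (nx, ny, nz) with nx^2 + ny^2 + nz^2 = 61:
(3,4,6)
(3,6,4)
(4,3,6)
(4,6,3)
(6,3,4)
(6,4,3)
Total degeneracy = 6

6


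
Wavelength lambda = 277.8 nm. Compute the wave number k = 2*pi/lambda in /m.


k = 2 * pi / lambda
= 6.2832 / (277.8e-9)
= 6.2832 / 2.7780e-07
= 2.2618e+07 /m

2.2618e+07


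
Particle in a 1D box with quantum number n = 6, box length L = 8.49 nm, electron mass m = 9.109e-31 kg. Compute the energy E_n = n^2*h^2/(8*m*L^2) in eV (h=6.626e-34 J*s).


E = n^2 * h^2 / (8 * m * L^2)
= 6^2 * (6.626e-34)^2 / (8 * 9.109e-31 * (8.49e-9)^2)
= 36 * 4.3904e-67 / (8 * 9.109e-31 * 7.2080e-17)
= 3.0090e-20 J
= 0.1878 eV

0.1878


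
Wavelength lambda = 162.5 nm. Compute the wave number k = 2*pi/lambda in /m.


k = 2 * pi / lambda
= 6.2832 / (162.5e-9)
= 6.2832 / 1.6250e-07
= 3.8666e+07 /m

3.8666e+07


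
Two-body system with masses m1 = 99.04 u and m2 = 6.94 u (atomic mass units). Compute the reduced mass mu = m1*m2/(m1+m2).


mu = m1 * m2 / (m1 + m2)
= 99.04 * 6.94 / (99.04 + 6.94)
= 687.3376 / 105.98
= 6.4855 u

6.4855


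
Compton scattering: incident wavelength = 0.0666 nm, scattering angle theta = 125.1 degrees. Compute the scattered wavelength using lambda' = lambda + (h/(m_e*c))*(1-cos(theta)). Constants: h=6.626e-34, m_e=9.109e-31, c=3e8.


Compton wavelength: h/(m_e*c) = 2.4247e-12 m
d_lambda = 2.4247e-12 * (1 - cos(125.1 deg))
= 2.4247e-12 * 1.575005
= 3.8189e-12 m = 0.003819 nm
lambda' = 0.0666 + 0.003819
= 0.070419 nm

0.070419


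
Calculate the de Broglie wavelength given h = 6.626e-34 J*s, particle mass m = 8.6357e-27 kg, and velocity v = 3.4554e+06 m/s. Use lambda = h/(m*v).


lambda = h / (m * v)
= 6.626e-34 / (8.6357e-27 * 3.4554e+06)
= 6.626e-34 / 2.9840e-20
= 2.2205e-14 m

2.2205e-14


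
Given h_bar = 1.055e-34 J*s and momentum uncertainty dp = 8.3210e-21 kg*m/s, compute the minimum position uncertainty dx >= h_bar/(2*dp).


dx = h_bar / (2 * dp)
= 1.055e-34 / (2 * 8.3210e-21)
= 1.055e-34 / 1.6642e-20
= 6.3394e-15 m

6.3394e-15


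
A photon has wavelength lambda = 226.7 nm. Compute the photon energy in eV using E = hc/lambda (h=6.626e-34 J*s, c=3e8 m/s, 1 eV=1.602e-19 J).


E = hc / lambda
= (6.626e-34)(3e8) / (226.7e-9)
= 1.9878e-25 / 2.2670e-07
= 8.7684e-19 J
Converting to eV: 8.7684e-19 / 1.602e-19
= 5.4734 eV

5.4734


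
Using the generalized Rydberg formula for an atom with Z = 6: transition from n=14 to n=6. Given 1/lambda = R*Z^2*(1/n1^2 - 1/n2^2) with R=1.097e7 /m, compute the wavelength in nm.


1/lambda = R * Z^2 * (1/n1^2 - 1/n2^2)
= 1.097e7 * 6^2 * (1/6^2 - 1/14^2)
= 1.097e7 * 36 * (0.027778 - 0.005102)
= 8.9551e+06 /m
lambda = 1 / 8.9551e+06
= 111.6682 nm

111.6682


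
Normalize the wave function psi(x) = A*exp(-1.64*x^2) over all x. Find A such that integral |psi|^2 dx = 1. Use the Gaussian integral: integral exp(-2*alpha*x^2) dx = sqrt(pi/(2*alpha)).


integral |psi|^2 dx = A^2 * sqrt(pi/(2*alpha)) = 1
A^2 = sqrt(2*alpha/pi)
= sqrt(2 * 1.64 / pi)
= 1.021791
A = sqrt(1.021791)
= 1.0108

1.0108


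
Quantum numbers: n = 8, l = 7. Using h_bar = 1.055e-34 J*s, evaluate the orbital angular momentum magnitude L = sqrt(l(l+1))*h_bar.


L = sqrt(l*(l+1)) * h_bar
= sqrt(7 * 8) * 1.055e-34
= sqrt(56) * 1.055e-34
= 7.4833 * 1.055e-34
= 7.8949e-34 J*s

7.8949e-34


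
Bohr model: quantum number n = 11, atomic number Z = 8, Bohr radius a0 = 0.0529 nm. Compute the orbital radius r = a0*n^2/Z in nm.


r = a0 * n^2 / Z
= 0.0529 * 11^2 / 8
= 0.0529 * 121 / 8
= 0.8001 nm

0.8001


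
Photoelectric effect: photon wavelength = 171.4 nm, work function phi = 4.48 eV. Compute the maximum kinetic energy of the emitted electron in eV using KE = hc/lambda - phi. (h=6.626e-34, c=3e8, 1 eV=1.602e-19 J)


E_photon = hc / lambda
= (6.626e-34)(3e8) / (171.4e-9)
= 1.1597e-18 J
= 7.2393 eV
KE = E_photon - phi
= 7.2393 - 4.48
= 2.7593 eV

2.7593


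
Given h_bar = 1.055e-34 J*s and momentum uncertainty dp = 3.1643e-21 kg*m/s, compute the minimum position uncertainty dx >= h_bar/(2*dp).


dx = h_bar / (2 * dp)
= 1.055e-34 / (2 * 3.1643e-21)
= 1.055e-34 / 6.3286e-21
= 1.6670e-14 m

1.6670e-14


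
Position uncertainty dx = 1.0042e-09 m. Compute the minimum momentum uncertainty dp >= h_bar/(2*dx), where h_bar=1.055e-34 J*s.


dp = h_bar / (2 * dx)
= 1.055e-34 / (2 * 1.0042e-09)
= 1.055e-34 / 2.0084e-09
= 5.2529e-26 kg*m/s

5.2529e-26


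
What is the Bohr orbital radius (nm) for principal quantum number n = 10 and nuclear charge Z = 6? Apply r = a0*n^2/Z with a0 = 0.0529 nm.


r = a0 * n^2 / Z
= 0.0529 * 10^2 / 6
= 0.0529 * 100 / 6
= 0.8817 nm

0.8817


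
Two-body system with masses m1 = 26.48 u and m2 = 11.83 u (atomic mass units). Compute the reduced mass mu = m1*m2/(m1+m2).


mu = m1 * m2 / (m1 + m2)
= 26.48 * 11.83 / (26.48 + 11.83)
= 313.2584 / 38.31
= 8.1769 u

8.1769


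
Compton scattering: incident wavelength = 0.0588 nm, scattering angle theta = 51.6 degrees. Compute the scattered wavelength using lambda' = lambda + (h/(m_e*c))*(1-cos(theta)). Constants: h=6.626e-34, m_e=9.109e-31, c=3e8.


Compton wavelength: h/(m_e*c) = 2.4247e-12 m
d_lambda = 2.4247e-12 * (1 - cos(51.6 deg))
= 2.4247e-12 * 0.378852
= 9.1861e-13 m = 0.000919 nm
lambda' = 0.0588 + 0.000919
= 0.059719 nm

0.059719


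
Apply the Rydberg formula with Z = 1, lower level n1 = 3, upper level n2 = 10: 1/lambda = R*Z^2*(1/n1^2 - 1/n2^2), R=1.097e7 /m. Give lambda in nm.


1/lambda = R * Z^2 * (1/n1^2 - 1/n2^2)
= 1.097e7 * 1^2 * (1/3^2 - 1/10^2)
= 1.097e7 * 1 * (0.111111 - 0.01)
= 1.1092e+06 /m
lambda = 1 / 1.1092e+06
= 901.5597 nm

901.5597


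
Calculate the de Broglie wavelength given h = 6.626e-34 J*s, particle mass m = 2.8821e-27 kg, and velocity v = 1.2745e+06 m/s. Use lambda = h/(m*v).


lambda = h / (m * v)
= 6.626e-34 / (2.8821e-27 * 1.2745e+06)
= 6.626e-34 / 3.6732e-21
= 1.8039e-13 m

1.8039e-13


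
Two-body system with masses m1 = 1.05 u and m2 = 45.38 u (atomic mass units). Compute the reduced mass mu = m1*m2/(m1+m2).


mu = m1 * m2 / (m1 + m2)
= 1.05 * 45.38 / (1.05 + 45.38)
= 47.649 / 46.43
= 1.0263 u

1.0263


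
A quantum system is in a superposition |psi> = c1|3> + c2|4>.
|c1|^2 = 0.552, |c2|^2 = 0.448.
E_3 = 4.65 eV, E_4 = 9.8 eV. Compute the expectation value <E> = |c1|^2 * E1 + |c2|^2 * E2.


<E> = |c1|^2 * E1 + |c2|^2 * E2
= 0.552 * 4.65 + 0.448 * 9.8
= 2.5668 + 4.3904
= 6.9572 eV

6.9572


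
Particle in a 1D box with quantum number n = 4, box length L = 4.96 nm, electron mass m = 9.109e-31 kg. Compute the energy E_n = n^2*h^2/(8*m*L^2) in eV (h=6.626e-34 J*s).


E = n^2 * h^2 / (8 * m * L^2)
= 4^2 * (6.626e-34)^2 / (8 * 9.109e-31 * (4.96e-9)^2)
= 16 * 4.3904e-67 / (8 * 9.109e-31 * 2.4602e-17)
= 3.9183e-20 J
= 0.2446 eV

0.2446


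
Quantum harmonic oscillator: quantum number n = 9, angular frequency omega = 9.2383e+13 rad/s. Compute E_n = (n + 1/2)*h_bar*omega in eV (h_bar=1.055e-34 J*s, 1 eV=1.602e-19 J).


E = (n + 1/2) * h_bar * omega
= (9 + 0.5) * 1.055e-34 * 9.2383e+13
= 9.5 * 9.7464e-21
= 9.2591e-20 J
= 0.578 eV

0.578


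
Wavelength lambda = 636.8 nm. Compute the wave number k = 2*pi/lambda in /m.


k = 2 * pi / lambda
= 6.2832 / (636.8e-9)
= 6.2832 / 6.3680e-07
= 9.8668e+06 /m

9.8668e+06


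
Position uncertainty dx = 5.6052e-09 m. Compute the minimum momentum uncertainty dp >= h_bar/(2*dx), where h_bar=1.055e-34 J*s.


dp = h_bar / (2 * dx)
= 1.055e-34 / (2 * 5.6052e-09)
= 1.055e-34 / 1.1210e-08
= 9.4109e-27 kg*m/s

9.4109e-27


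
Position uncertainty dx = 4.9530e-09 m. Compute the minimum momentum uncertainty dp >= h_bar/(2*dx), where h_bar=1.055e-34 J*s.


dp = h_bar / (2 * dx)
= 1.055e-34 / (2 * 4.9530e-09)
= 1.055e-34 / 9.9060e-09
= 1.0650e-26 kg*m/s

1.0650e-26


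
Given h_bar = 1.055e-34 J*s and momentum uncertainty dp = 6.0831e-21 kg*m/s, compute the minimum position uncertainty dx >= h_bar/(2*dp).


dx = h_bar / (2 * dp)
= 1.055e-34 / (2 * 6.0831e-21)
= 1.055e-34 / 1.2166e-20
= 8.6716e-15 m

8.6716e-15


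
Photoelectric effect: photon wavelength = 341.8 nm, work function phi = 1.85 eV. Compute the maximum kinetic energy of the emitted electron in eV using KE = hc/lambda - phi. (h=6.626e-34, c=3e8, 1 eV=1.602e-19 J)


E_photon = hc / lambda
= (6.626e-34)(3e8) / (341.8e-9)
= 5.8157e-19 J
= 3.6303 eV
KE = E_photon - phi
= 3.6303 - 1.85
= 1.7803 eV

1.7803


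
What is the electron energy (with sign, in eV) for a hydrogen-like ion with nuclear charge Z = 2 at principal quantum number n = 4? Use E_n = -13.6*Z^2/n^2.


E_n = -13.6 * Z^2 / n^2
= -13.6 * 2^2 / 4^2
= -13.6 * 4 / 16
= -3.4 eV

-3.4


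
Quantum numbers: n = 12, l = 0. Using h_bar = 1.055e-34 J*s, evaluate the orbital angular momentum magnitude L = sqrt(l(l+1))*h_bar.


L = sqrt(l*(l+1)) * h_bar
= sqrt(0 * 1) * 1.055e-34
= sqrt(0) * 1.055e-34
= 0.0 * 1.055e-34
= 0.0000e+00 J*s

0.0000e+00


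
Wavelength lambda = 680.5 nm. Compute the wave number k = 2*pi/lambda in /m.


k = 2 * pi / lambda
= 6.2832 / (680.5e-9)
= 6.2832 / 6.8050e-07
= 9.2332e+06 /m

9.2332e+06


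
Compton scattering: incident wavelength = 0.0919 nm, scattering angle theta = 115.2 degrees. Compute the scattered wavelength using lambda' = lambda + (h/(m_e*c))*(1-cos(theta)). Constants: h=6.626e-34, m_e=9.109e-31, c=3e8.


Compton wavelength: h/(m_e*c) = 2.4247e-12 m
d_lambda = 2.4247e-12 * (1 - cos(115.2 deg))
= 2.4247e-12 * 1.425779
= 3.4571e-12 m = 0.003457 nm
lambda' = 0.0919 + 0.003457
= 0.095357 nm

0.095357


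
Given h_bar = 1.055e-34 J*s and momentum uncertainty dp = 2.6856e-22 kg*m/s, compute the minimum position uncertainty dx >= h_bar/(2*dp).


dx = h_bar / (2 * dp)
= 1.055e-34 / (2 * 2.6856e-22)
= 1.055e-34 / 5.3712e-22
= 1.9642e-13 m

1.9642e-13


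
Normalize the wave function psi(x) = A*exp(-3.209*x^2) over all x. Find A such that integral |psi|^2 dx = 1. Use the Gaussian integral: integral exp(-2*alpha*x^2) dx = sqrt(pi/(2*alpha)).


integral |psi|^2 dx = A^2 * sqrt(pi/(2*alpha)) = 1
A^2 = sqrt(2*alpha/pi)
= sqrt(2 * 3.209 / pi)
= 1.429305
A = sqrt(1.429305)
= 1.1955

1.1955


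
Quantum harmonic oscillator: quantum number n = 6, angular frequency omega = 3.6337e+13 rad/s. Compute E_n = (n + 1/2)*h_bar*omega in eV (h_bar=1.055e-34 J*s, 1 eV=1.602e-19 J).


E = (n + 1/2) * h_bar * omega
= (6 + 0.5) * 1.055e-34 * 3.6337e+13
= 6.5 * 3.8336e-21
= 2.4918e-20 J
= 0.1555 eV

0.1555


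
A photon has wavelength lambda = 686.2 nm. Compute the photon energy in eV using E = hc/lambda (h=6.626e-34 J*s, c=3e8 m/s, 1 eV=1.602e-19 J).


E = hc / lambda
= (6.626e-34)(3e8) / (686.2e-9)
= 1.9878e-25 / 6.8620e-07
= 2.8968e-19 J
Converting to eV: 2.8968e-19 / 1.602e-19
= 1.8083 eV

1.8083
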